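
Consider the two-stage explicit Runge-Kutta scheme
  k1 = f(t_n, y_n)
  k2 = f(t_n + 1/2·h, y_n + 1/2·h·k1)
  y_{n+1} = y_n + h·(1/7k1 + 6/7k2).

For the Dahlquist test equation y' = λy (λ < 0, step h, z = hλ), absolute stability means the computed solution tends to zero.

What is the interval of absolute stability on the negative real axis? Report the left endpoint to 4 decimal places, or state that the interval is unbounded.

z∈(-2.3333,0).

With y'=λy (z=hλ):
  k1=λy_n ⇒ h·k1=z·y_n;  k2=λ(1+1/2z)y_n ⇒ h·k2=z(1+1/2z)y_n
  y_{n+1}/y_n = 1 + 1/7z + 6/7z(1+1/2z) = 1 + z + 3/7z²
  Hence R(z) = 1 + z + 3/7z².

Need |R(x)|<1, x<0.
x=-1.5: |R|=0.4643
R=1: x+3/7x²=0 ⇒ x=−7/3=-2.3333; min R=1−1/(4·3/7)=0.4167>−1
Confirm numerically:
  x=-2.078: |R|=0.77261 <1
  x=-1.956: |R|=0.68369 <1
  x=-1.390: |R|=0.43804 <1
  x=-1.386: |R|=0.43728 <1
  x=-2.666: |R|=1.38010 >1
  x=-2.528: |R|=1.21091 >1
  x=-2.428: |R|=1.09851 >1
Interval (-2.3333, 0).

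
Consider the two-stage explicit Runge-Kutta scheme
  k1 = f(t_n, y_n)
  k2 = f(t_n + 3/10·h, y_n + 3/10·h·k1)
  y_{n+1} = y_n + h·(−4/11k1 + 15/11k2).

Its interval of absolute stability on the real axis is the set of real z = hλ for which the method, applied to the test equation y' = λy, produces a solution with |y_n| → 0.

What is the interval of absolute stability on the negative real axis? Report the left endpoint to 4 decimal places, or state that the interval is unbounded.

On y'=λy, z=hλ:
  k1=λy_n ⇒ h·k1=z·y_n;  k2=λ(1+3/10z)y_n ⇒ h·k2=z(1+3/10z)y_n
  y_{n+1}/y_n = 1 − 4/11z + 15/11z(1+3/10z) = 1 + z + 9/22z²
  Hence R(z) = 1 + z + 9/22z².

Find x<0 with |R(x)|<1.
x=-1.63: |R|=0.4569
R=1: x+9/22x²=0 ⇒ x=−22/9=-2.4444; min R=1−1/(4·9/22)=0.3889>−1
Confirm numerically:
  x=-1.692: |R|=0.47917 <1
  x=-1.533: |R|=0.42840 <1
  x=-1.292: |R|=0.39088 <1
  x=-1.001: |R|=0.40891 <1
  x=-2.980: |R|=1.65289 >1
  x=-2.935: |R|=1.58900 >1
  x=-2.934: |R|=1.58760 >1
So |R|<1 on (-2.4444, 0).

z∈(-2.4444,0).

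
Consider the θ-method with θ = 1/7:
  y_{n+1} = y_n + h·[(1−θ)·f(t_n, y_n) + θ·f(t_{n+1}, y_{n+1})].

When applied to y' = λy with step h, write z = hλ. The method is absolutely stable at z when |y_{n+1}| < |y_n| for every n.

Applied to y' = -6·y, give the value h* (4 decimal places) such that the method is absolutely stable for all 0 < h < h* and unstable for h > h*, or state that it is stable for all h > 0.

Test eqn y'=λy, z=hλ:
  y_{n+1} = y_n + z·[6/7·y_n + 1/7·y_{n+1}] ⇒ (1 − 1/7z)y_{n+1} = (1 + 6/7z)y_n
  R(z) = (1 + 6/7z)/(1 − 1/7z).

Solve |R(x)|<1 on ℝ⁻.
x=-1.5: |R|=0.2353
R=−1: 1+6/7x = −1+1/7x ⇒ -5/7x=2 ⇒ x=2/(-5/7)=-2.8000
Confirm numerically:
  x=-2.117: |R|=0.62543 <1
  x=-1.776: |R|=0.41659 <1
  x=-1.601: |R|=0.30299 <1
  x=-1.370: |R|=0.14576 <1
  x=-3.282: |R|=1.23439 >1
  x=-2.973: |R|=1.08673 >1
Stable set (-2.8000, 0).

(-2.8000,0); λ=-6 ⇒ h* = (14/5)/6 = 0.4667.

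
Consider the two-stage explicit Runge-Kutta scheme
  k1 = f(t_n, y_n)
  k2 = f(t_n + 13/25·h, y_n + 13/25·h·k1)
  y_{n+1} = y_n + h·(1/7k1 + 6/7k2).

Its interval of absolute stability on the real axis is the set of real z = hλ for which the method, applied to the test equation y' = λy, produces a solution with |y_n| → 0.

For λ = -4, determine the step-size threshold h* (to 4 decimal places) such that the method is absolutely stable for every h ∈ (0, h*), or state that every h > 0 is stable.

Test eqn y'=λy, z=hλ:
  k1=λy_n ⇒ h·k1=z·y_n;  k2=λ(1+13/25z)y_n ⇒ h·k2=z(1+13/25z)y_n
  y_{n+1}/y_n = 1 + 1/7z + 6/7z(1+13/25z) = 1 + z + 78/175z²
  Hence R(z) = 1 + z + 78/175z².

Need |R(x)|<1, x<0.
x=-0.99: |R|=0.4468
R=1: x+78/175x²=0 ⇒ x=−175/78=-2.2436; min R=1−1/(4·78/175)=0.4391>−1
Confirm numerically:
  x=-1.944: |R|=0.74041 <1
  x=-1.604: |R|=0.54274 <1
  x=-1.343: |R|=0.46091 <1
  x=-1.245: |R|=0.44587 <1
  x=-2.668: |R|=1.50469 >1
  x=-2.552: |R|=1.35081 >1
  x=-2.504: |R|=1.29064 >1
Interval (-2.2436, 0).

(-2.2436,0); λ=-4 ⇒ h* = (175/78)/4 = 0.5609.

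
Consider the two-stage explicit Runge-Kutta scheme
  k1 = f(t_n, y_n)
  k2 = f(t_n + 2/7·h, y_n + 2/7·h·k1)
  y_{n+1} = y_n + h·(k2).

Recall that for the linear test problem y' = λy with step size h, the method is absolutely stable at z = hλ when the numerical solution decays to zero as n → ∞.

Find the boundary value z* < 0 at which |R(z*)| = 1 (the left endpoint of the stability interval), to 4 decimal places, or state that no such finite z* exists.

Test eqn y'=λy, z=hλ:
  k1=λy_n ⇒ h·k1=z·y_n;  k2=λ(1+2/7z)y_n ⇒ h·k2=z(1+2/7z)y_n
  y_{n+1}/y_n = 1 + z(1+2/7z) = 1 + z + 2/7z²
  Hence R(z) = 1 + z + 2/7z².

Find x<0 with |R(x)|<1.
x=-1.04: |R|=0.2690
R=1: x+2/7x²=0 ⇒ x=−7/2=-3.5000; min R=1−1/(4·2/7)=0.1250>−1
Confirm numerically:
  x=-3.388: |R|=0.89158 <1
  x=-2.960: |R|=0.54331 <1
  x=-2.414: |R|=0.25097 <1
  x=-1.917: |R|=0.13297 <1
  x=-4.083: |R|=1.68011 >1
  x=-3.711: |R|=1.22372 >1
  x=-3.558: |R|=1.05896 >1
Interval (-3.5000, 0).

left endpoint -3.5000.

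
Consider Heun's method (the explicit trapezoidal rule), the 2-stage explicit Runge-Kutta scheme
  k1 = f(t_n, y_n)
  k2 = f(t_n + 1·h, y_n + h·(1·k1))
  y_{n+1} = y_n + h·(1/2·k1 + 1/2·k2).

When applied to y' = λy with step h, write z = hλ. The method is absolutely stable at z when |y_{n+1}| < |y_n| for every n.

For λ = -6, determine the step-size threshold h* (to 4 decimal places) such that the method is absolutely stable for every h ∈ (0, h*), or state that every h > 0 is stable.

Set f=λy, z=hλ:
  order 2, 2-stage ⇒ R(z)=1+z+z^2/2
  (e.g. R(-0.47)=0.64045, |R|=0.64045)

Need |R(x)|<1, x<0.
x=-0.47: |R|=0.6404
|R(-2.38)|=1.4522 |R(-1.39)|=0.5760 |R(-0.95)|=0.5012
Bisect:
  x_lo=-2.7310 |R|=1.9982  x_hi=-0.3183 |R|=0.7324
  mid=-1.52464 |R|=0.63762 →hi
  mid=-2.12782 |R|=1.13599 →lo
  mid=-1.82623 |R|=0.84133 →hi
  mid=-1.97702 |R|=0.97729 →hi
  mid=-2.05242 |R|=1.05379 →lo
  mid=-2.01472 |R|=1.01483 →lo
  mid=-1.99587 |R|=0.99588 →hi
  mid=-2.00530 |R|=1.00531 →lo
  mid=-2.00058 |R|=1.00058 →lo
  mid=-1.99823 |R|=0.99823 →hi
  ...
  [-2.00014,-2.00000] ⇒ x*=-2.0000
So |R|<1 on (-2.0000, 0).

(-2.0000,0); λ=-6 ⇒ h* = 0.3333.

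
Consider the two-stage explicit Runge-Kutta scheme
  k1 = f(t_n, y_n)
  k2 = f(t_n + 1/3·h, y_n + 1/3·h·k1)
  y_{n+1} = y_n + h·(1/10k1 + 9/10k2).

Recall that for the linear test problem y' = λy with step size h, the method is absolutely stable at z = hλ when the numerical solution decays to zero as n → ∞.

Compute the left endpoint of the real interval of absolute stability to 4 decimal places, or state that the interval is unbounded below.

left endpoint -3.3333.

With y'=λy (z=hλ):
  k1=λy_n ⇒ h·k1=z·y_n;  k2=λ(1+1/3z)y_n ⇒ h·k2=z(1+1/3z)y_n
  y_{n+1}/y_n = 1 + 1/10z + 9/10z(1+1/3z) = 1 + z + 3/10z²
  Hence R(z) = 1 + z + 3/10z².

Solve |R(x)|<1 on ℝ⁻.
x=-0.48: |R|=0.5891
R=1: x+3/10x²=0 ⇒ x=−10/3=-3.3333; min R=1−1/(4·3/10)=0.1667>−1
Confirm numerically:
  x=-2.548: |R|=0.39969 <1
  x=-2.534: |R|=0.39235 <1
  x=-1.390: |R|=0.18963 <1
  x=-1.370: |R|=0.19307 <1
  x=-3.850: |R|=1.59675 >1
  x=-3.653: |R|=1.35032 >1
Stable set (-3.3333, 0).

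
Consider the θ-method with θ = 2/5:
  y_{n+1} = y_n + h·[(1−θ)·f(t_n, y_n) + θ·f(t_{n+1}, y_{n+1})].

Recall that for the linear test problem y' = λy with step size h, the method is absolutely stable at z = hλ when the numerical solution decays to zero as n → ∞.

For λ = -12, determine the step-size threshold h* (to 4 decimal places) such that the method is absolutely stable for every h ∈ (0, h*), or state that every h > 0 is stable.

(-10.0000,0); λ=-12 ⇒ h* = (10)/12 = 0.8333.

With y'=λy (z=hλ):
  y_{n+1} = y_n + z·[3/5·y_n + 2/5·y_{n+1}] ⇒ (1 − 2/5z)y_{n+1} = (1 + 3/5z)y_n
  so R(z) = (1 + 3/5z)/(1 − 2/5z).

Boundary: |R(x)|=1, x<0.
x=-0.68: |R|=0.4654
R=−1: 1+3/5x = −1+2/5x ⇒ -1/5x=2 ⇒ x=2/(-1/5)=-10.0000
Confirm numerically:
  x=-9.912: |R|=0.99646 <1
  x=-8.432: |R|=0.92828 <1
  x=-5.335: |R|=0.70230 <1
  x=-4.130: |R|=0.55732 <1
  x=-10.299: |R|=1.01168 >1
  x=-10.238: |R|=1.00934 >1
  x=-10.126: |R|=1.00499 >1
So |R|<1 on (-10.0000, 0).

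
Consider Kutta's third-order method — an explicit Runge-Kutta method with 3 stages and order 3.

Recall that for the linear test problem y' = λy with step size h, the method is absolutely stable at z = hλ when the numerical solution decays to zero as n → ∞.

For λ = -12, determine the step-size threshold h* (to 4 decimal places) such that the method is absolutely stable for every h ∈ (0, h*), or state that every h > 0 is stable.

Test eqn y'=λy, z=hλ:
  order 3, 3-stage ⇒ R(z)=1+z+z^2/2+z^3/6
  (e.g. R(-1.44)=0.09914, |R|=0.09914)

Boundary: |R(x)|=1, x<0.
x=-1.44: |R|=0.0991
|R(-2.71)|=1.3550 |R(-2.22)|=0.5793 |R(-1.62)|=0.0164
Bisect:
  x_lo=-2.9307 |R|=1.8315  x_hi=-0.3217 |R|=0.7245
  mid=-1.62621 |R|=0.02070 →hi
  mid=-2.27845 |R|=0.65415 →hi
  mid=-2.60457 |R|=1.15749 →lo
  mid=-2.44151 |R|=0.88665 →hi
  mid=-2.52304 |R|=1.01701 →lo
  mid=-2.48228 |R|=0.95060 →hi
  mid=-2.50266 |R|=0.98349 →hi
  ...
  [-2.51285,-2.51269] ⇒ x*=-2.5127
Stable set (-2.5127, 0).

(-2.5127,0); λ=-12 ⇒ h* = 0.2094.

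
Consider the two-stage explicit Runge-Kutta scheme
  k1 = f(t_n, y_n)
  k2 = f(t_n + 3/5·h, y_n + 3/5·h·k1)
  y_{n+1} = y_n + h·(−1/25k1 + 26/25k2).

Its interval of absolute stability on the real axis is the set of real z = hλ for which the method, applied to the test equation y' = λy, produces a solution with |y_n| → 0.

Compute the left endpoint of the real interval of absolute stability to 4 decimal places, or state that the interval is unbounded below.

Test eqn y'=λy, z=hλ:
  k1=λy_n ⇒ h·k1=z·y_n;  k2=λ(1+3/5z)y_n ⇒ h·k2=z(1+3/5z)y_n
  y_{n+1}/y_n = 1 − 1/25z + 26/25z(1+3/5z) = 1 + z + 78/125z²
  R(z) = 1 + z + 78/125z².

Boundary: |R(x)|=1, x<0.
x=-0.88: |R|=0.6032
R=1: x+78/125x²=0 ⇒ x=−125/78=-1.6026; min R=1−1/(4·78/125)=0.5994>−1
Confirm numerically:
  x=-1.576: |R|=0.97388 <1
  x=-1.181: |R|=0.68933 <1
  x=-1.030: |R|=0.63200 <1
  x=-0.853: |R|=0.60103 <1
  x=-2.082: |R|=1.62287 >1
  x=-1.664: |R|=1.06379 >1
So |R|<1 on (-1.6026, 0).

left endpoint -1.6026.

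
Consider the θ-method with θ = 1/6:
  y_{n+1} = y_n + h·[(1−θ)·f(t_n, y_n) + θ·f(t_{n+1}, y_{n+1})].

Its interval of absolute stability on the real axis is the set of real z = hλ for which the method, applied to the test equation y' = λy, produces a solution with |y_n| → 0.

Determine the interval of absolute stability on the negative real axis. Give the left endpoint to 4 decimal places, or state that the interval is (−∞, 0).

z∈(-3.0000,0).

With y'=λy (z=hλ):
  y_{n+1} = y_n + z·[5/6·y_n + 1/6·y_{n+1}] ⇒ (1 − 1/6z)y_{n+1} = (1 + 5/6z)y_n
  so R(z) = (1 + 5/6z)/(1 − 1/6z).

Boundary: |R(x)|=1, x<0.
x=-1.46: |R|=0.1743
R=−1: 1+5/6x = −1+1/6x ⇒ -2/3x=2 ⇒ x=2/(-2/3)=-3.0000
Confirm numerically:
  x=-2.363: |R|=0.69532 <1
  x=-2.171: |R|=0.59417 <1
  x=-1.979: |R|=0.48816 <1
  x=-3.251: |R|=1.10853 >1
  x=-3.123: |R|=1.05393 >1
So |R|<1 on (-3.0000, 0).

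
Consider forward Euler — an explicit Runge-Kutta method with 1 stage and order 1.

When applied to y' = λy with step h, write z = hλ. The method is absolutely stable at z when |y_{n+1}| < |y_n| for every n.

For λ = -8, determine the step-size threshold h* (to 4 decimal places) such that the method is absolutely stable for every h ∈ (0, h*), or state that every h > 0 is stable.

Test eqn y'=λy, z=hλ:
  order 1, 1-stage ⇒ R(z)=1+z
  (e.g. R(-1.16)=-0.16000, |R|=0.16000)

Need |R(x)|<1, x<0.
x=-1.16: |R|=0.1600
|R(-1.61)|=0.6100 |R(-1.53)|=0.5300 |R(-0.58)|=0.4200
Bisect:
  x_lo=-2.8819 |R|=1.8819  x_hi=-0.2085 |R|=0.7915
  mid=-1.54520 |R|=0.54520 →hi
  mid=-2.21355 |R|=1.21355 →lo
  mid=-1.87938 |R|=0.87938 →hi
  mid=-2.04646 |R|=1.04646 →lo
  mid=-1.96292 |R|=0.96292 →hi
  mid=-2.00469 |R|=1.00469 →lo
  mid=-1.98380 |R|=0.98380 →hi
  mid=-1.99425 |R|=0.99425 →hi
  ...
  [-2.00012,-1.99996] ⇒ x*=-2.0000
Interval (-2.0000, 0).

(-2.0000,0); λ=-8 ⇒ h* = 0.2500.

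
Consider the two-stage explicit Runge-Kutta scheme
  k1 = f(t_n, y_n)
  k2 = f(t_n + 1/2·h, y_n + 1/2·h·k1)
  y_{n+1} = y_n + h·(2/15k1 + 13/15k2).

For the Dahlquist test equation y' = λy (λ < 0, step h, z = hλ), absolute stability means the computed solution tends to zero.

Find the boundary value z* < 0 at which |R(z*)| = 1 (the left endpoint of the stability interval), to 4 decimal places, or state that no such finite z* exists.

left endpoint -2.3077.

Test eqn y'=λy, z=hλ:
  k1=λy_n ⇒ h·k1=z·y_n;  k2=λ(1+1/2z)y_n ⇒ h·k2=z(1+1/2z)y_n
  y_{n+1}/y_n = 1 + 2/15z + 13/15z(1+1/2z) = 1 + z + 13/30z²
  so R(z) = 1 + z + 13/30z².

Need |R(x)|<1, x<0.
x=-0.64: |R|=0.5375
R=1: x+13/30x²=0 ⇒ x=−30/13=-2.3077; min R=1−1/(4·13/30)=0.4231>−1
Confirm numerically:
  x=-1.718: |R|=0.56099 <1
  x=-1.444: |R|=0.45956 <1
  x=-1.346: |R|=0.43908 <1
  x=-1.156: |R|=0.42308 <1
  x=-2.891: |R|=1.73075 >1
  x=-2.421: |R|=1.11887 >1
  x=-2.330: |R|=1.02252 >1
So |R|<1 on (-2.3077, 0).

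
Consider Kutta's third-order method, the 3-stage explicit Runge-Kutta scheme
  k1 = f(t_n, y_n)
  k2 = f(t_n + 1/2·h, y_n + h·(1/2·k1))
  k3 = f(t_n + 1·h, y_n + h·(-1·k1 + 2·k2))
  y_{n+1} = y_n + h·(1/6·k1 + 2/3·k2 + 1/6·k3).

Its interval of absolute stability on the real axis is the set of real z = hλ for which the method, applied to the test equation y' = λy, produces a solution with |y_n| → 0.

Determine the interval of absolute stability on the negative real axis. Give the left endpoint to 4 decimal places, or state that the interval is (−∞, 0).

(-2.5127, 0).

With y'=λy (z=hλ):
  order 3, 3-stage ⇒ R(z)=1+z+z^2/2+z^3/6
  (e.g. R(-1.62)=-0.01639, |R|=0.01639)

Solve |R(x)|<1 on ℝ⁻.
x=-1.62: |R|=0.0164
|R(-2.59)|=1.1316 |R(-1.9)|=0.2382 |R(-0.5)|=0.6042
Bisect:
  x_lo=-3.0009 |R|=2.0021  x_hi=-0.1966 |R|=0.8214
  mid=-1.59874 |R|=0.00181 →hi
  mid=-2.29980 |R|=0.68256 →hi
  mid=-2.65033 |R|=1.24096 →lo
  mid=-2.47506 |R|=0.93911 →hi
  mid=-2.56269 |R|=1.08403 →lo
  mid=-2.51888 |R|=1.01011 →lo
  mid=-2.49697 |R|=0.97425 →hi
  mid=-2.50792 |R|=0.99209 →hi
  ...
  [-2.51289,-2.51272] ⇒ x*=-2.5127
Interval (-2.5127, 0).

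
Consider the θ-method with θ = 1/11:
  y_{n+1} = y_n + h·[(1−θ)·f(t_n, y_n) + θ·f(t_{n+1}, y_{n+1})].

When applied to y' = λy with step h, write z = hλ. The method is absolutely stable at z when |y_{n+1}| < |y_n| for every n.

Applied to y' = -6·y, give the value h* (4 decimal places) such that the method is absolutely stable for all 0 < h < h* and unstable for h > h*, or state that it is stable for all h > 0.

Test eqn y'=λy, z=hλ:
  y_{n+1} = y_n + z·[10/11·y_n + 1/11·y_{n+1}] ⇒ (1 − 1/11z)y_{n+1} = (1 + 10/11z)y_n
  Hence R(z) = (1 + 10/11z)/(1 − 1/11z).

Need |R(x)|<1, x<0.
x=-1.16: |R|=0.0493
R=−1: 1+10/11x = −1+1/11x ⇒ -9/11x=2 ⇒ x=2/(-9/11)=-2.4444
Confirm numerically:
  x=-2.341: |R|=0.93022 <1
  x=-2.032: |R|=0.71516 <1
  x=-1.235: |R|=0.11034 <1
  x=-2.924: |R|=1.30997 >1
  x=-2.598: |R|=1.10163 >1
Interval (-2.4444, 0).

(-2.4444,0); λ=-6 ⇒ h* = (22/9)/6 = 0.4074.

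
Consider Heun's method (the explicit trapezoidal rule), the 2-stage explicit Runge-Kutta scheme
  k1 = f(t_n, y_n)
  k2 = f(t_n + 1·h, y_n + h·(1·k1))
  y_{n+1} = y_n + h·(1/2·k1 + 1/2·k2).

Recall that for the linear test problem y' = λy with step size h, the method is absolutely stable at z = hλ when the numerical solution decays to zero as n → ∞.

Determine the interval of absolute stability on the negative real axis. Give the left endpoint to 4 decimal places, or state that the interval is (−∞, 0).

z∈(-2.0000,0).

With y'=λy (z=hλ):
  order 2, 2-stage ⇒ R(z)=1+z+z^2/2
  (e.g. R(-1.42)=0.58820, |R|=0.58820)

Boundary: |R(x)|=1, x<0.
x=-1.42: |R|=0.5882
|R(-2.12)|=1.1272 |R(-1.92)|=0.9232 |R(-1.04)|=0.5008
Bisect:
  x_lo=-2.7906 |R|=2.1031  x_hi=-0.2935 |R|=0.7496
  mid=-1.54204 |R|=0.64690 →hi
  mid=-2.16631 |R|=1.18014 →lo
  mid=-1.85418 |R|=0.86481 →hi
  mid=-2.01025 |R|=1.01030 →lo
  mid=-1.93221 |R|=0.93451 →hi
  mid=-1.97123 |R|=0.97164 →hi
  mid=-1.99074 |R|=0.99078 →hi
  ...
  [-2.00003,-1.99988] ⇒ x*=-2.0000
So |R|<1 on (-2.0000, 0).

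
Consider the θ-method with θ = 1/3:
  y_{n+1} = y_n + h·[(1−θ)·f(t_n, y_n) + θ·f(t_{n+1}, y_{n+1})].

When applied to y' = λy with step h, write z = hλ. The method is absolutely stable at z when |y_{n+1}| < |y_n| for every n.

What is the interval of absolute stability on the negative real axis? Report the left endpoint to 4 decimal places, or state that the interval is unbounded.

With y'=λy (z=hλ):
  y_{n+1} = y_n + z·[2/3·y_n + 1/3·y_{n+1}] ⇒ (1 − 1/3z)y_{n+1} = (1 + 2/3z)y_n
  ⇒ R(z) = (1 + 2/3z)/(1 − 1/3z).

Find x<0 with |R(x)|<1.
x=-1.12: |R|=0.1845
R=−1: 1+2/3x = −1+1/3x ⇒ -1/3x=2 ⇒ x=2/(-1/3)=-6.0000
Confirm numerically:
  x=-5.019: |R|=0.87767 <1
  x=-4.892: |R|=0.85960 <1
  x=-3.534: |R|=0.62259 <1
  x=-6.382: |R|=1.04072 >1
  x=-6.246: |R|=1.02661 >1
  x=-6.212: |R|=1.02301 >1
So |R|<1 on (-6.0000, 0).

(-6.0000, 0).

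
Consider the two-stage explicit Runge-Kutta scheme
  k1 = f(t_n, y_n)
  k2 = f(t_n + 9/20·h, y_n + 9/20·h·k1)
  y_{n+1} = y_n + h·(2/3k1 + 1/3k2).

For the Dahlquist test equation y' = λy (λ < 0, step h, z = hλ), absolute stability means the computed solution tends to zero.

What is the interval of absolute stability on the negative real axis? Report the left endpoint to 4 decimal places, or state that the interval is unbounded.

z∈(-6.6667,0).

On y'=λy, z=hλ:
  k1=λy_n ⇒ h·k1=z·y_n;  k2=λ(1+9/20z)y_n ⇒ h·k2=z(1+9/20z)y_n
  y_{n+1}/y_n = 1 + 2/3z + 1/3z(1+9/20z) = 1 + z + 3/20z²
  Hence R(z) = 1 + z + 3/20z².

Boundary: |R(x)|=1, x<0.
x=-0.94: |R|=0.1925
R=1: x+3/20x²=0 ⇒ x=−20/3=-6.6667; min R=1−1/(4·3/20)=-0.6667>−1
Confirm numerically:
  x=-6.453: |R|=0.79318 <1
  x=-3.703: |R|=0.64617 <1
  x=-3.521: |R|=0.66138 <1
  x=-7.108: |R|=1.47055 >1
  x=-7.050: |R|=1.40537 >1
  x=-6.781: |R|=1.11629 >1
Stable set (-6.6667, 0).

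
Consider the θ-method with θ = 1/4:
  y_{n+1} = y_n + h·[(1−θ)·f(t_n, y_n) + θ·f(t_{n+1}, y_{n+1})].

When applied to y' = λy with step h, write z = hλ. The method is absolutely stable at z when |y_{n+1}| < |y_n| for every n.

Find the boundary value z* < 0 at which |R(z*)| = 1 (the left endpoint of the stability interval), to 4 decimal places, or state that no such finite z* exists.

Set f=λy, z=hλ:
  y_{n+1} = y_n + z·[3/4·y_n + 1/4·y_{n+1}] ⇒ (1 − 1/4z)y_{n+1} = (1 + 3/4z)y_n
  Hence R(z) = (1 + 3/4z)/(1 − 1/4z).

Need |R(x)|<1, x<0.
x=-0.66: |R|=0.4335
R=−1: 1+3/4x = −1+1/4x ⇒ -1/2x=2 ⇒ x=2/(-1/2)=-4.0000
Confirm numerically:
  x=-3.815: |R|=0.95266 <1
  x=-3.604: |R|=0.89584 <1
  x=-1.776: |R|=0.22992 <1
  x=-4.396: |R|=1.09433 >1
  x=-4.067: |R|=1.01661 >1
Stable set (-4.0000, 0).

z* = -4.0000.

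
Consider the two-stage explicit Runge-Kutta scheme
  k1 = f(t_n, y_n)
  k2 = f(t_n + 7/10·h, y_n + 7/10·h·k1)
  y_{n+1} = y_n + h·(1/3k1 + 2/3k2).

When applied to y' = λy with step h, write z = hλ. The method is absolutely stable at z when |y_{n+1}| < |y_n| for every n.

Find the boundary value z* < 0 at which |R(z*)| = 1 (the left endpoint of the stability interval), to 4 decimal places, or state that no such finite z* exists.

left endpoint -2.1429.

With y'=λy (z=hλ):
  k1=λy_n ⇒ h·k1=z·y_n;  k2=λ(1+7/10z)y_n ⇒ h·k2=z(1+7/10z)y_n
  y_{n+1}/y_n = 1 + 1/3z + 2/3z(1+7/10z) = 1 + z + 7/15z²
  Hence R(z) = 1 + z + 7/15z².

Need |R(x)|<1, x<0.
x=-1: |R|=0.4667
R=1: x+7/15x²=0 ⇒ x=−15/7=-2.1429; min R=1−1/(4·7/15)=0.4643>−1
Confirm numerically:
  x=-2.117: |R|=0.97445 <1
  x=-2.115: |R|=0.97251 <1
  x=-1.728: |R|=0.66546 <1
  x=-0.963: |R|=0.46977 <1
  x=-2.513: |R|=1.43408 >1
  x=-2.255: |R|=1.11801 >1
Interval (-2.1429, 0).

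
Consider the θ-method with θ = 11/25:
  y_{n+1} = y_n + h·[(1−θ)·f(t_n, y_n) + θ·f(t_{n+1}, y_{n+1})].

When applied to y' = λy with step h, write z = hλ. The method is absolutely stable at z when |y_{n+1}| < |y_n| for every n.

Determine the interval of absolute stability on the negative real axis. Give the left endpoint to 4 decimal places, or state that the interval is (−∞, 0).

Test eqn y'=λy, z=hλ:
  y_{n+1} = y_n + z·[14/25·y_n + 11/25·y_{n+1}] ⇒ (1 − 11/25z)y_{n+1} = (1 + 14/25z)y_n
  R(z) = (1 + 14/25z)/(1 − 11/25z).

Boundary: |R(x)|=1, x<0.
x=-1.32: |R|=0.1650
R=−1: 1+14/25x = −1+11/25x ⇒ -3/25x=2 ⇒ x=2/(-3/25)=-16.6667
Confirm numerically:
  x=-16.307: |R|=0.99472 <1
  x=-15.751: |R|=0.98614 <1
  x=-10.818: |R|=0.87815 <1
  x=-8.337: |R|=0.78588 <1
  x=-17.220: |R|=1.00774 >1
  x=-17.012: |R|=1.00488 >1
Stable set (-16.6667, 0).

z∈(-16.6667,0).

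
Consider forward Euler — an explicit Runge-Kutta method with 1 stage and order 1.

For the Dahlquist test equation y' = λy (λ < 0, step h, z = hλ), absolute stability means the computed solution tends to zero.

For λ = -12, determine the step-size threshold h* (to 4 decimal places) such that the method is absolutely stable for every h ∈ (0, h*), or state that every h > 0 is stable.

Set f=λy, z=hλ:
  order 1, 1-stage ⇒ R(z)=1+z
  (e.g. R(-0.63)=0.37000, |R|=0.37000)

Find x<0 with |R(x)|<1.
x=-0.63: |R|=0.3700
|R(-1.79)|=0.7900 |R(-1.3)|=0.3000 |R(-0.91)|=0.0900
Bisect:
  x_lo=-2.4533 |R|=1.4533  x_hi=-0.1515 |R|=0.8485
  mid=-1.30239 |R|=0.30239 →hi
  mid=-1.87785 |R|=0.87785 →hi
  mid=-2.16558 |R|=1.16558 →lo
  mid=-2.02171 |R|=1.02171 →lo
  mid=-1.94978 |R|=0.94978 →hi
  mid=-1.98574 |R|=0.98574 →hi
  mid=-2.00373 |R|=1.00373 →lo
  mid=-1.99474 |R|=0.99474 →hi
  ...
  [-2.00007,-1.99993] ⇒ x*=-2.0000
Interval (-2.0000, 0).

(-2.0000,0); λ=-12 ⇒ h* = 0.1667.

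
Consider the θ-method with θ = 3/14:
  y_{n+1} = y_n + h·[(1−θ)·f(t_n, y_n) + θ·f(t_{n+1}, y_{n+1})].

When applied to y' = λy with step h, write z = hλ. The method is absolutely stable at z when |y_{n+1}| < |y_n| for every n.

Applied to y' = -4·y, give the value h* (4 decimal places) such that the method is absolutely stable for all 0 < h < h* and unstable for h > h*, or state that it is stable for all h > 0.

(-3.5000,0); λ=-4 ⇒ h* = (7/2)/4 = 0.8750.

Test eqn y'=λy, z=hλ:
  y_{n+1} = y_n + z·[11/14·y_n + 3/14·y_{n+1}] ⇒ (1 − 3/14z)y_{n+1} = (1 + 11/14z)y_n
  Hence R(z) = (1 + 11/14z)/(1 − 3/14z).

Boundary: |R(x)|=1, x<0.
x=-0.94: |R|=0.2176
R=−1: 1+11/14x = −1+3/14x ⇒ -4/7x=2 ⇒ x=2/(-4/7)=-3.5000
Confirm numerically:
  x=-2.126: |R|=0.46059 <1
  x=-1.672: |R|=0.23096 <1
  x=-1.598: |R|=0.19038 <1
  x=-3.916: |R|=1.12925 >1
  x=-3.846: |R|=1.10839 >1
  x=-3.634: |R|=1.04305 >1
So |R|<1 on (-3.5000, 0).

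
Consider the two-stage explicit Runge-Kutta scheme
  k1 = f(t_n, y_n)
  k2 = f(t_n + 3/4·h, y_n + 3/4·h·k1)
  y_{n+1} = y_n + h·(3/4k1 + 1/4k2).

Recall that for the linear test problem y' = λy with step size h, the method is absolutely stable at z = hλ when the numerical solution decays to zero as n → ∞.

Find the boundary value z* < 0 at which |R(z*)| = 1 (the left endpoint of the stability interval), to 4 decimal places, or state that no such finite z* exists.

z* = -5.3333.

With y'=λy (z=hλ):
  k1=λy_n ⇒ h·k1=z·y_n;  k2=λ(1+3/4z)y_n ⇒ h·k2=z(1+3/4z)y_n
  y_{n+1}/y_n = 1 + 3/4z + 1/4z(1+3/4z) = 1 + z + 3/16z²
  ⇒ R(z) = 1 + z + 3/16z².

Solve |R(x)|<1 on ℝ⁻.
x=-1.25: |R|=0.0430
R=1: x+3/16x²=0 ⇒ x=−16/3=-5.3333; min R=1−1/(4·3/16)=-0.3333>−1
Confirm numerically:
  x=-4.660: |R|=0.41168 <1
  x=-4.045: |R|=0.02288 <1
  x=-3.764: |R|=0.10756 <1
  x=-3.751: |R|=0.11287 <1
  x=-5.603: |R|=1.28330 >1
  x=-5.419: |R|=1.08704 >1
So |R|<1 on (-5.3333, 0).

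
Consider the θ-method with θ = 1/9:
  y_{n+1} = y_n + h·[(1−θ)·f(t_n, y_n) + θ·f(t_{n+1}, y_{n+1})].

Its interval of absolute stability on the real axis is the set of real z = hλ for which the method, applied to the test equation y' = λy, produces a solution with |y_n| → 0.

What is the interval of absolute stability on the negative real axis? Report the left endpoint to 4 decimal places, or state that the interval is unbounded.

On y'=λy, z=hλ:
  y_{n+1} = y_n + z·[8/9·y_n + 1/9·y_{n+1}] ⇒ (1 − 1/9z)y_{n+1} = (1 + 8/9z)y_n
  R(z) = (1 + 8/9z)/(1 − 1/9z).

Need |R(x)|<1, x<0.
x=-0.75: |R|=0.3077
R=−1: 1+8/9x = −1+1/9x ⇒ -7/9x=2 ⇒ x=2/(-7/9)=-2.5714
Confirm numerically:
  x=-1.985: |R|=0.62631 <1
  x=-1.547: |R|=0.32009 <1
  x=-1.449: |R|=0.24806 <1
  x=-1.073: |R|=0.04130 <1
  x=-3.068: |R|=1.28803 >1
  x=-2.798: |R|=1.13443 >1
  x=-2.746: |R|=1.10404 >1
Interval (-2.5714, 0).

(-2.5714, 0).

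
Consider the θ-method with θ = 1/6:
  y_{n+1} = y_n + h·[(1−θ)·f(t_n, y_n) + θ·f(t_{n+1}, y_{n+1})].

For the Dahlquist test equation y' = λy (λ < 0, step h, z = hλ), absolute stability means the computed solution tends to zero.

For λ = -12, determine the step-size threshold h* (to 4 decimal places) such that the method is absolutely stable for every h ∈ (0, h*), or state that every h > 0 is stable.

(-3.0000,0); λ=-12 ⇒ h* = (3)/12 = 0.2500.

Test eqn y'=λy, z=hλ:
  y_{n+1} = y_n + z·[5/6·y_n + 1/6·y_{n+1}] ⇒ (1 − 1/6z)y_{n+1} = (1 + 5/6z)y_n
  ⇒ R(z) = (1 + 5/6z)/(1 − 1/6z).

Boundary: |R(x)|=1, x<0.
x=-0.59: |R|=0.4628
R=−1: 1+5/6x = −1+1/6x ⇒ -2/3x=2 ⇒ x=2/(-2/3)=-3.0000
Confirm numerically:
  x=-2.958: |R|=0.98125 <1
  x=-2.946: |R|=0.97586 <1
  x=-1.741: |R|=0.34944 <1
  x=-3.516: |R|=1.21690 >1
  x=-3.095: |R|=1.04178 >1
So |R|<1 on (-3.0000, 0).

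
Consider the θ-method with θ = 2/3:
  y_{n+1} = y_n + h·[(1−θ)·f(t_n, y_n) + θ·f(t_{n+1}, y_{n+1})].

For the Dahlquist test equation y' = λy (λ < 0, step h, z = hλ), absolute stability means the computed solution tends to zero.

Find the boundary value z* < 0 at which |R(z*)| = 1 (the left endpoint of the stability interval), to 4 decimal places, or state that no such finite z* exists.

interval (−∞, 0).

Test eqn y'=λy, z=hλ:
  y_{n+1} = y_n + z·[1/3·y_n + 2/3·y_{n+1}] ⇒ (1 − 2/3z)y_{n+1} = (1 + 1/3z)y_n
  R(z) = (1 + 1/3z)/(1 − 2/3z).

Solve |R(x)|<1 on ℝ⁻.
x=-0.34: |R|=0.7228
x=-2: |R|=0.1429
x=-10: |R|=0.3043
x=-100: |R|=0.4778
θ=2/3≥1/2 ⇒ |1+1/3x|<|1−2/3x| ∀x<0 ⇒ unbounded interval.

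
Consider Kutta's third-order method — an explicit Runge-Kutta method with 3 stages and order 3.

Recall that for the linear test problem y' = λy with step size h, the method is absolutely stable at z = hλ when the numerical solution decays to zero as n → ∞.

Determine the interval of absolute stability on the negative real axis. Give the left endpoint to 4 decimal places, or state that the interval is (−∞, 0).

z∈(-2.5127,0).

Set f=λy, z=hλ:
  order 3, 3-stage ⇒ R(z)=1+z+z^2/2+z^3/6
  (e.g. R(-0.5)=0.60417, |R|=0.60417)

Find x<0 with |R(x)|<1.
x=-0.5: |R|=0.6042
|R(-1.95)|=0.2846 |R(-1.78)|=0.1358 |R(-0.7)|=0.4878
Bisect:
  x_lo=-3.3082 |R|=2.8703  x_hi=-0.3334 |R|=0.7160
  mid=-1.82077 |R|=0.16920 →hi
  mid=-2.56447 |R|=1.08708 →lo
  mid=-2.19262 |R|=0.54569 →hi
  mid=-2.37854 |R|=0.79256 →hi
  mid=-2.47150 |R|=0.93346 →hi
  mid=-2.51798 |R|=1.00863 →lo
  mid=-2.49474 |R|=0.97065 →hi
  mid=-2.50636 |R|=0.98954 →hi
  mid=-2.51217 |R|=0.99906 →hi
  ...
  [-2.51290,-2.51272] ⇒ x*=-2.5127
Interval (-2.5127, 0).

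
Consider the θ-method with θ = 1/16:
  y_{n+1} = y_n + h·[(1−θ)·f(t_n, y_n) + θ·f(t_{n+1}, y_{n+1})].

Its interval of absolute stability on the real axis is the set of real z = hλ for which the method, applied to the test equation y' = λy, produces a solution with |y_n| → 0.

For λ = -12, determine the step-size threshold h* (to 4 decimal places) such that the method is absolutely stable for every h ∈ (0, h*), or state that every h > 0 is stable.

(-2.2857,0); λ=-12 ⇒ h* = (16/7)/12 = 0.1905.

On y'=λy, z=hλ:
  y_{n+1} = y_n + z·[15/16·y_n + 1/16·y_{n+1}] ⇒ (1 − 1/16z)y_{n+1} = (1 + 15/16z)y_n
  ⇒ R(z) = (1 + 15/16z)/(1 − 1/16z).

Find x<0 with |R(x)|<1.
x=-1.73: |R|=0.5612
R=−1: 1+15/16x = −1+1/16x ⇒ -7/8x=2 ⇒ x=2/(-7/8)=-2.2857
Confirm numerically:
  x=-2.089: |R|=0.84775 <1
  x=-2.007: |R|=0.78331 <1
  x=-1.375: |R|=0.26619 <1
  x=-1.173: |R|=0.09288 <1
  x=-2.775: |R|=1.36485 >1
  x=-2.730: |R|=1.33209 >1
  x=-2.377: |R|=1.06954 >1
Interval (-2.2857, 0).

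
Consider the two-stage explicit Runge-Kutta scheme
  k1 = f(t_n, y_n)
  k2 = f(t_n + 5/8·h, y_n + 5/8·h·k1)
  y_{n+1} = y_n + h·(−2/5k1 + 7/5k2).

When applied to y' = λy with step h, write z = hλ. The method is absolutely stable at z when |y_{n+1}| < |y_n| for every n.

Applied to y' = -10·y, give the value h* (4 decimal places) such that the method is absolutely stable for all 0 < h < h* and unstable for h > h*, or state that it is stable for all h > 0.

(-1.1429,0); λ=-10 ⇒ h* = (8/7)/10 = 0.1143.

Set f=λy, z=hλ:
  k1=λy_n ⇒ h·k1=z·y_n;  k2=λ(1+5/8z)y_n ⇒ h·k2=z(1+5/8z)y_n
  y_{n+1}/y_n = 1 − 2/5z + 7/5z(1+5/8z) = 1 + z + 7/8z²
  ⇒ R(z) = 1 + z + 7/8z².

Find x<0 with |R(x)|<1.
x=-1.19: |R|=1.0491
R=1: x+7/8x²=0 ⇒ x=−8/7=-1.1429; min R=1−1/(4·7/8)=0.7143>−1
Confirm numerically:
  x=-0.996: |R|=0.87201 <1
  x=-0.827: |R|=0.77144 <1
  x=-0.621: |R|=0.71644 <1
  x=-0.460: |R|=0.72515 <1
  x=-1.675: |R|=1.77992 >1
  x=-1.602: |R|=1.64360 >1
  x=-1.244: |R|=1.11009 >1
Interval (-1.1429, 0).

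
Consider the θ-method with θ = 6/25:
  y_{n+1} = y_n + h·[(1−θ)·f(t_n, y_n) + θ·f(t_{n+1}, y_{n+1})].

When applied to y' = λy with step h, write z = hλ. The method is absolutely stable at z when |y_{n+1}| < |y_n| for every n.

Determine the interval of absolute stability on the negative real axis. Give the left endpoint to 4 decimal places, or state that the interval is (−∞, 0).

Set f=λy, z=hλ:
  y_{n+1} = y_n + z·[19/25·y_n + 6/25·y_{n+1}] ⇒ (1 − 6/25z)y_{n+1} = (1 + 19/25z)y_n
  so R(z) = (1 + 19/25z)/(1 − 6/25z).

Boundary: |R(x)|=1, x<0.
x=-1.77: |R|=0.2423
R=−1: 1+19/25x = −1+6/25x ⇒ -13/25x=2 ⇒ x=2/(-13/25)=-3.8462
Confirm numerically:
  x=-2.971: |R|=0.73434 <1
  x=-1.906: |R|=0.30777 <1
  x=-1.876: |R|=0.29358 <1
  x=-4.181: |R|=1.08691 >1
  x=-4.109: |R|=1.06882 >1
  x=-3.898: |R|=1.01393 >1
Interval (-3.8462, 0).

z∈(-3.8462,0).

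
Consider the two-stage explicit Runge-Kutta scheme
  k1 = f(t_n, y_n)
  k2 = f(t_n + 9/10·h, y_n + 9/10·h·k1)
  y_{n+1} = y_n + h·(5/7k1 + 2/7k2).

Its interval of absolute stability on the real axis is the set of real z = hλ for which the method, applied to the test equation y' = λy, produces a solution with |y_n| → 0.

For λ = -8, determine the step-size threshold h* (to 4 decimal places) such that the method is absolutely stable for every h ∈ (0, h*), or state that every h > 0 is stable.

Test eqn y'=λy, z=hλ:
  k1=λy_n ⇒ h·k1=z·y_n;  k2=λ(1+9/10z)y_n ⇒ h·k2=z(1+9/10z)y_n
  y_{n+1}/y_n = 1 + 5/7z + 2/7z(1+9/10z) = 1 + z + 9/35z²
  ⇒ R(z) = 1 + z + 9/35z².

Solve |R(x)|<1 on ℝ⁻.
x=-1.69: |R|=0.0444
R=1: x+9/35x²=0 ⇒ x=−35/9=-3.8889; min R=1−1/(4·9/35)=0.0278>−1
Confirm numerically:
  x=-3.338: |R|=0.52715 <1
  x=-1.950: |R|=0.02779 <1
  x=-1.824: |R|=0.03151 <1
  x=-1.608: |R|=0.05689 <1
  x=-4.421: |R|=1.60492 >1
  x=-4.295: |R|=1.44852 >1
  x=-3.916: |R|=1.02730 >1
Stable set (-3.8889, 0).

(-3.8889,0); λ=-8 ⇒ h* = (35/9)/8 = 0.4861.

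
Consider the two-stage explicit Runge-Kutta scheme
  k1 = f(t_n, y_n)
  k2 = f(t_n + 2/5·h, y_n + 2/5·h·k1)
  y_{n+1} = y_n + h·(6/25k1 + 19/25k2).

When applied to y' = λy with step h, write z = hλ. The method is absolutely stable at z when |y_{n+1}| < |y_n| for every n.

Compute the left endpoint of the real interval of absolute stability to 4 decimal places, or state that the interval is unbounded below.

left endpoint -3.2895.

With y'=λy (z=hλ):
  k1=λy_n ⇒ h·k1=z·y_n;  k2=λ(1+2/5z)y_n ⇒ h·k2=z(1+2/5z)y_n
  y_{n+1}/y_n = 1 + 6/25z + 19/25z(1+2/5z) = 1 + z + 38/125z²
  so R(z) = 1 + z + 38/125z².

Boundary: |R(x)|=1, x<0.
x=-1.31: |R|=0.2117
R=1: x+38/125x²=0 ⇒ x=−125/38=-3.2895; min R=1−1/(4·38/125)=0.1776>−1
Confirm numerically:
  x=-2.899: |R|=0.65588 <1
  x=-2.008: |R|=0.21775 <1
  x=-1.961: |R|=0.20804 <1
  x=-1.317: |R|=0.21028 <1
  x=-3.567: |R|=1.30094 >1
  x=-3.462: |R|=1.18157 >1
So |R|<1 on (-3.2895, 0).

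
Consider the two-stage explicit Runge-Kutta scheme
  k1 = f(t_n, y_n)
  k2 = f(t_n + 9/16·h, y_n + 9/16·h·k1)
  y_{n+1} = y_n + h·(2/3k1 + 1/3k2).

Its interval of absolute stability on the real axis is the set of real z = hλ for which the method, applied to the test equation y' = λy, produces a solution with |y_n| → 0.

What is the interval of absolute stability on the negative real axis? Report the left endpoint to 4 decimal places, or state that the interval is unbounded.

On y'=λy, z=hλ:
  k1=λy_n ⇒ h·k1=z·y_n;  k2=λ(1+9/16z)y_n ⇒ h·k2=z(1+9/16z)y_n
  y_{n+1}/y_n = 1 + 2/3z + 1/3z(1+9/16z) = 1 + z + 3/16z²
  Hence R(z) = 1 + z + 3/16z².

Solve |R(x)|<1 on ℝ⁻.
x=-1.74: |R|=0.1723
R=1: x+3/16x²=0 ⇒ x=−16/3=-5.3333; min R=1−1/(4·3/16)=-0.3333>−1
Confirm numerically:
  x=-3.482: |R|=0.20869 <1
  x=-3.091: |R|=0.29957 <1
  x=-2.870: |R|=0.32558 <1
  x=-2.832: |R|=0.32821 <1
  x=-5.922: |R|=1.65364 >1
  x=-5.900: |R|=1.62688 >1
  x=-5.619: |R|=1.30097 >1
Stable set (-5.3333, 0).

z∈(-5.3333,0).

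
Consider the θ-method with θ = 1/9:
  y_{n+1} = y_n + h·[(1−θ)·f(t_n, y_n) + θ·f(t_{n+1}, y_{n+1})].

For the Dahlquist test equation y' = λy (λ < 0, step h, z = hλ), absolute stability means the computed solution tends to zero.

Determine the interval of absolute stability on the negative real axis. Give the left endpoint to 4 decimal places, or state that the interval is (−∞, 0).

Set f=λy, z=hλ:
  y_{n+1} = y_n + z·[8/9·y_n + 1/9·y_{n+1}] ⇒ (1 − 1/9z)y_{n+1} = (1 + 8/9z)y_n
  Hence R(z) = (1 + 8/9z)/(1 − 1/9z).

Boundary: |R(x)|=1, x<0.
x=-1.15: |R|=0.0197
R=−1: 1+8/9x = −1+1/9x ⇒ -7/9x=2 ⇒ x=2/(-7/9)=-2.5714
Confirm numerically:
  x=-2.456: |R|=0.92947 <1
  x=-2.292: |R|=0.82678 <1
  x=-1.446: |R|=0.24584 <1
  x=-3.144: |R|=1.33004 >1
  x=-2.965: |R|=1.23025 >1
  x=-2.847: |R|=1.16283 >1
Stable set (-2.5714, 0).

z∈(-2.5714,0).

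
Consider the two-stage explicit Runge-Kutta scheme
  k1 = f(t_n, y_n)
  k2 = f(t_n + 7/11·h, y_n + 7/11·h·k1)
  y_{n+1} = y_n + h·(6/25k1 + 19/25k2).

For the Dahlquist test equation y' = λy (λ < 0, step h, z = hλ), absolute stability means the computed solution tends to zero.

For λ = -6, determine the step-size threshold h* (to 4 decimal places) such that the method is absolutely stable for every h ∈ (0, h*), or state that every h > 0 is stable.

(-2.0677,0); λ=-6 ⇒ h* = (275/133)/6 = 0.3446.

Set f=λy, z=hλ:
  k1=λy_n ⇒ h·k1=z·y_n;  k2=λ(1+7/11z)y_n ⇒ h·k2=z(1+7/11z)y_n
  y_{n+1}/y_n = 1 + 6/25z + 19/25z(1+7/11z) = 1 + z + 133/275z²
  ⇒ R(z) = 1 + z + 133/275z².

Solve |R(x)|<1 on ℝ⁻.
x=-1.69: |R|=0.6913
R=1: x+133/275x²=0 ⇒ x=−275/133=-2.0677; min R=1−1/(4·133/275)=0.4831>−1
Confirm numerically:
  x=-1.842: |R|=0.79896 <1
  x=-1.764: |R|=0.74093 <1
  x=-1.137: |R|=0.48823 <1
  x=-0.983: |R|=0.48433 <1
  x=-2.156: |R|=1.09210 >1
  x=-2.137: |R|=1.07166 >1
Interval (-2.0677, 0).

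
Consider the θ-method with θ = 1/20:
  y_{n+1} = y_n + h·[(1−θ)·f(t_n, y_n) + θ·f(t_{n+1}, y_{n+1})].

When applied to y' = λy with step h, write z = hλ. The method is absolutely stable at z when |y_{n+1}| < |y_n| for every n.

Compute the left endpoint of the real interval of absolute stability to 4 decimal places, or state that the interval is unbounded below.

Test eqn y'=λy, z=hλ:
  y_{n+1} = y_n + z·[19/20·y_n + 1/20·y_{n+1}] ⇒ (1 − 1/20z)y_{n+1} = (1 + 19/20z)y_n
  so R(z) = (1 + 19/20z)/(1 − 1/20z).

Find x<0 with |R(x)|<1.
x=-0.98: |R|=0.0658
R=−1: 1+19/20x = −1+1/20x ⇒ -9/10x=2 ⇒ x=2/(-9/10)=-2.2222
Confirm numerically:
  x=-1.935: |R|=0.76430 <1
  x=-1.551: |R|=0.43938 <1
  x=-1.159: |R|=0.09551 <1
  x=-2.608: |R|=1.30715 >1
  x=-2.442: |R|=1.17628 >1
  x=-2.406: |R|=1.14764 >1
So |R|<1 on (-2.2222, 0).

z* = -2.2222.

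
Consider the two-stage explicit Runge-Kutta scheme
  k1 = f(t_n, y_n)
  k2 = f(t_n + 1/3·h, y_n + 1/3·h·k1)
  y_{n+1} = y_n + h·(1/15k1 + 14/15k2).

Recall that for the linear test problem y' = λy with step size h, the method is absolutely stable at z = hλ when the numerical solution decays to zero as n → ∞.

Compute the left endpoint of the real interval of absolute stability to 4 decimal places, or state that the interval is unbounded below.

On y'=λy, z=hλ:
  k1=λy_n ⇒ h·k1=z·y_n;  k2=λ(1+1/3z)y_n ⇒ h·k2=z(1+1/3z)y_n
  y_{n+1}/y_n = 1 + 1/15z + 14/15z(1+1/3z) = 1 + z + 14/45z²
  Hence R(z) = 1 + z + 14/45z².

Need |R(x)|<1, x<0.
x=-1.37: |R|=0.2139
R=1: x+14/45x²=0 ⇒ x=−45/14=-3.2143; min R=1−1/(4·14/45)=0.1964>−1
Confirm numerically:
  x=-3.090: |R|=0.88052 <1
  x=-2.326: |R|=0.35720 <1
  x=-2.185: |R|=0.30031 <1
  x=-1.843: |R|=0.21374 <1
  x=-3.478: |R|=1.28535 >1
  x=-3.448: |R|=1.25071 >1
  x=-3.263: |R|=1.04945 >1
Interval (-3.2143, 0).

z* = -3.2143.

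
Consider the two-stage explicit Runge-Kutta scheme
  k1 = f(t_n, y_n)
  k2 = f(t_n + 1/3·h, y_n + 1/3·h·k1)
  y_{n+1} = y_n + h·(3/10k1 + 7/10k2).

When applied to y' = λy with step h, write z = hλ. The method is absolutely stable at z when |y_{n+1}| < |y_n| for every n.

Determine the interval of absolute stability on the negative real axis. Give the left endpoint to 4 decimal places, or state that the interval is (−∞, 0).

z∈(-4.2857,0).

Test eqn y'=λy, z=hλ:
  k1=λy_n ⇒ h·k1=z·y_n;  k2=λ(1+1/3z)y_n ⇒ h·k2=z(1+1/3z)y_n
  y_{n+1}/y_n = 1 + 3/10z + 7/10z(1+1/3z) = 1 + z + 7/30z²
  Hence R(z) = 1 + z + 7/30z².

Need |R(x)|<1, x<0.
x=-0.41: |R|=0.6292
R=1: x+7/30x²=0 ⇒ x=−30/7=-4.2857; min R=1−1/(4·7/30)=-0.0714>−1
Confirm numerically:
  x=-3.957: |R|=0.69650 <1
  x=-3.241: |R|=0.20995 <1
  x=-1.804: |R|=0.04464 <1
  x=-1.747: |R|=0.03486 <1
  x=-4.738: |R|=1.50002 >1
  x=-4.391: |R|=1.10787 >1
  x=-4.346: |R|=1.06113 >1
Interval (-4.2857, 0).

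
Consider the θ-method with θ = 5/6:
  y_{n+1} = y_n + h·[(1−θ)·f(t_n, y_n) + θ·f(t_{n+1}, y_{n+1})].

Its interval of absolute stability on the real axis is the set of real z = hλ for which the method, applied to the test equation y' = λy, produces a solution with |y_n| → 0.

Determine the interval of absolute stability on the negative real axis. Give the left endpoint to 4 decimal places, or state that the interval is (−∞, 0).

Test eqn y'=λy, z=hλ:
  y_{n+1} = y_n + z·[1/6·y_n + 5/6·y_{n+1}] ⇒ (1 − 5/6z)y_{n+1} = (1 + 1/6z)y_n
  Hence R(z) = (1 + 1/6z)/(1 − 5/6z).

Need |R(x)|<1, x<0.
x=-0.71: |R|=0.5539
x=-2: |R|=0.2500
x=-10: |R|=0.0714
x=-100: |R|=0.1858
θ=5/6≥1/2 ⇒ |1+1/6x|<|1−5/6x| ∀x<0 ⇒ stable on all of ℝ⁻.

(−∞, 0) — no finite endpoint.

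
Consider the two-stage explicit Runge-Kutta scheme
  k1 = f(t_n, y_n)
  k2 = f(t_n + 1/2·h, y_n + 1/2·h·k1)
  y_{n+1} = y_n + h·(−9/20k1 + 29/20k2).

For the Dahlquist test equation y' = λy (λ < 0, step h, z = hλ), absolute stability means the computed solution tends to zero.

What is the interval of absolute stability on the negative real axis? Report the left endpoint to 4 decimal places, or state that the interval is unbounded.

With y'=λy (z=hλ):
  k1=λy_n ⇒ h·k1=z·y_n;  k2=λ(1+1/2z)y_n ⇒ h·k2=z(1+1/2z)y_n
  y_{n+1}/y_n = 1 − 9/20z + 29/20z(1+1/2z) = 1 + z + 29/40z²
  ⇒ R(z) = 1 + z + 29/40z².

Need |R(x)|<1, x<0.
x=-1.39: |R|=1.0108
R=1: x+29/40x²=0 ⇒ x=−40/29=-1.3793; min R=1−1/(4·29/40)=0.6552>−1
Confirm numerically:
  x=-0.880: |R|=0.68144 <1
  x=-0.829: |R|=0.66925 <1
  x=-0.711: |R|=0.65550 <1
  x=-1.876: |R|=1.67555 >1
  x=-1.824: |R|=1.58806 >1
  x=-1.613: |R|=1.27328 >1
Interval (-1.3793, 0).

z∈(-1.3793,0).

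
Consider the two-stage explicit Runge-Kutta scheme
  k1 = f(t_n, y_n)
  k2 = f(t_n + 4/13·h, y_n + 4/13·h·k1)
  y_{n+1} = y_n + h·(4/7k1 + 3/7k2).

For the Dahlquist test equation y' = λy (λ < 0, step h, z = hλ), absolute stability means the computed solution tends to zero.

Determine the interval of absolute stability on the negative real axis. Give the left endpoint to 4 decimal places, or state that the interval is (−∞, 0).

On y'=λy, z=hλ:
  k1=λy_n ⇒ h·k1=z·y_n;  k2=λ(1+4/13z)y_n ⇒ h·k2=z(1+4/13z)y_n
  y_{n+1}/y_n = 1 + 4/7z + 3/7z(1+4/13z) = 1 + z + 12/91z²
  R(z) = 1 + z + 12/91z².

Find x<0 with |R(x)|<1.
x=-1.69: |R|=0.3134
R=1: x+12/91x²=0 ⇒ x=−91/12=-7.5833; min R=1−1/(4·12/91)=-0.8958>−1
Confirm numerically:
  x=-5.186: |R|=0.63946 <1
  x=-4.234: |R|=0.87003 <1
  x=-4.127: |R|=0.88100 <1
  x=-3.901: |R|=0.89426 <1
  x=-8.180: |R|=1.64361 >1
  x=-7.987: |R|=1.42515 >1
Stable set (-7.5833, 0).

z∈(-7.5833,0).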